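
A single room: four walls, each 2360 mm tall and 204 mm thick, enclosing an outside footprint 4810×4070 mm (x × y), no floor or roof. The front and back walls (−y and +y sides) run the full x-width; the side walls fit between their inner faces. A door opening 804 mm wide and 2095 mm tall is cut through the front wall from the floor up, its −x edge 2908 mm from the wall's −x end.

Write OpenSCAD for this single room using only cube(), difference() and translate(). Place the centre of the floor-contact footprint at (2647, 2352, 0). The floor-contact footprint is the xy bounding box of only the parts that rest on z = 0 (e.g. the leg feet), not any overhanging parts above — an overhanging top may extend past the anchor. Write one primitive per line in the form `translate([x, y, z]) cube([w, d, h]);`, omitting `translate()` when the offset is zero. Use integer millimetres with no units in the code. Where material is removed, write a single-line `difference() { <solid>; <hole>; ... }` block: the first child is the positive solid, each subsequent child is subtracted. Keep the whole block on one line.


difference() { translate([242, 317, 0]) cube([4810, 204, 2360]); translate([3150, 317, 0]) cube([804, 204, 2095]); }
translate([242, 4183, 0]) cube([4810, 204, 2360]);
translate([242, 521, 0]) cube([204, 3662, 2360]);
translate([4848, 521, 0]) cube([204, 3662, 2360]);


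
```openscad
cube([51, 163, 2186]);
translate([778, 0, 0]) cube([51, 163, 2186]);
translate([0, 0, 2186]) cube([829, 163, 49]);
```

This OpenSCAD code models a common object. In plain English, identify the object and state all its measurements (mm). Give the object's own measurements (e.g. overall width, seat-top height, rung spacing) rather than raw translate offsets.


A door frame. The clear opening is 727 mm wide and 2186 mm high. Two 51 mm wide jambs, 163 mm deep, stand either side of the opening from the floor to the top of the opening. A 49 mm thick head sits across the top of both jambs, spanning the full outside width of the frame.


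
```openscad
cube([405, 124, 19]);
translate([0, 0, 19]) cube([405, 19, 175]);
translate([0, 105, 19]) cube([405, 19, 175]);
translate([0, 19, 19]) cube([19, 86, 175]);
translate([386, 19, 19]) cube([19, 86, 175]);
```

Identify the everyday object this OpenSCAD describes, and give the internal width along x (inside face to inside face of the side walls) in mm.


An open box. The internal width is 367 mm.

A 405×124 base slab with four walls standing on it — an open box. The base is 405 mm wide and the walls are 19 mm thick, so the internal width is 405 − 2 × 19 = 367 mm.


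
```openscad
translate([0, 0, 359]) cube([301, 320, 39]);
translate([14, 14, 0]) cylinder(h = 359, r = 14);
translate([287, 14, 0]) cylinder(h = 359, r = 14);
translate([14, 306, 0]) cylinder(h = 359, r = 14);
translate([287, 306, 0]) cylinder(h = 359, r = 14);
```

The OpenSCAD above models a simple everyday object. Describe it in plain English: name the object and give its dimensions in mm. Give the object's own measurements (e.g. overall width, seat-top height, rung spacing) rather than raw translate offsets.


A simple wooden stool: a rectangular seat 301 mm (x) by 320 mm (y), 39 mm thick, top face at z = 398 mm, on four round legs, each 28 mm in diameter. The legs rest on z = 0, each leg's axis is inset half a diameter from the nearest pair of seat edges (so the leg's bounding box is flush with the corner).


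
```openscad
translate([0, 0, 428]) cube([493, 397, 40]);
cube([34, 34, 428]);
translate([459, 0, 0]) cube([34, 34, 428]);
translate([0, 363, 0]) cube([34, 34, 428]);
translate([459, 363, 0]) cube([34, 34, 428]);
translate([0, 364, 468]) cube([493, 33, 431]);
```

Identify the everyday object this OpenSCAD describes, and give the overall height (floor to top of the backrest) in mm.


A chair. The overall height is 899 mm.

A slab on four corner posts with a tall panel at the back — a chair. The seat slab sits at z = 428 with thickness 40, and the 431 mm backrest starts at the seat top, so the overall height is 428 + 40 + 431 = 899 mm.


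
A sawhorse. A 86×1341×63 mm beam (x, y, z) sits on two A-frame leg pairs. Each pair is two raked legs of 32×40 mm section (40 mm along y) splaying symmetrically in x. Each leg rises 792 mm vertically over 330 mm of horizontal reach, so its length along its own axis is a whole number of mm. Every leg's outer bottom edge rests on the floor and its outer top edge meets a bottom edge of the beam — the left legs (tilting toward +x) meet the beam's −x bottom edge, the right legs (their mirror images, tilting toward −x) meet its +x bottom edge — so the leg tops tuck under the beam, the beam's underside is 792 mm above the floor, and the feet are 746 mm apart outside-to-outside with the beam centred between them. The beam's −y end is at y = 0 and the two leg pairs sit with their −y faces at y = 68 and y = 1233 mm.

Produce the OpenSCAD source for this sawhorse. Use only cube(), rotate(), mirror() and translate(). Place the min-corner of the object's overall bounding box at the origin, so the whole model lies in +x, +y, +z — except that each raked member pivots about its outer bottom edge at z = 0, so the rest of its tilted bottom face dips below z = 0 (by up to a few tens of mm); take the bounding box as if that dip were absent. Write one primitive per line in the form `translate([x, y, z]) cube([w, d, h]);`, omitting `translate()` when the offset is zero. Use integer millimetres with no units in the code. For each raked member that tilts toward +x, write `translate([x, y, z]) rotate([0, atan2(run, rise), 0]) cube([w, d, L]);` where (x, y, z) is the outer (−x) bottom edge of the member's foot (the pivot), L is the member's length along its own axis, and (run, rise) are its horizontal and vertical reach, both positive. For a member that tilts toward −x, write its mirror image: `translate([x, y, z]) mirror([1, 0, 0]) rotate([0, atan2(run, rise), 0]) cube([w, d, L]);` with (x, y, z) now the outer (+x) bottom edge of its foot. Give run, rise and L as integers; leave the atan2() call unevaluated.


translate([330, 0, 792]) cube([86, 1341, 63]);
translate([0, 68, 0]) rotate([0, atan2(330, 792), 0]) cube([32, 40, 858]);
translate([746, 68, 0]) mirror([1, 0, 0]) rotate([0, atan2(330, 792), 0]) cube([32, 40, 858]);
translate([0, 1233, 0]) rotate([0, atan2(330, 792), 0]) cube([32, 40, 858]);
translate([746, 1233, 0]) mirror([1, 0, 0]) rotate([0, atan2(330, 792), 0]) cube([32, 40, 858]);


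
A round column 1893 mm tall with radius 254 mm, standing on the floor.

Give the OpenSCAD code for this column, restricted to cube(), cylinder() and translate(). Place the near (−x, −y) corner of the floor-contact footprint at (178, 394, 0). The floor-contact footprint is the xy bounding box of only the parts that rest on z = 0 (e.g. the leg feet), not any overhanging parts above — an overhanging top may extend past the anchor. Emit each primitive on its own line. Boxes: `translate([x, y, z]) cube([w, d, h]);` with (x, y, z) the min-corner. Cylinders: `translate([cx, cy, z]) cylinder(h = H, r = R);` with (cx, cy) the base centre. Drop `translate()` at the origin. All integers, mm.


translate([432, 648, 0]) cylinder(h = 1893, r = 254);


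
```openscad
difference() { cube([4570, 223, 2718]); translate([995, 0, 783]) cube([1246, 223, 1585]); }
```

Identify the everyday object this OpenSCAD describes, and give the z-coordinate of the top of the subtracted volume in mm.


A wall with a window opening. The window head height is 2368 mm.

A wall with a rectangular opening subtracted — a window. Sill at z = 783, opening 1585 mm tall, so the head is at 783 + 1585 = 2368 mm.


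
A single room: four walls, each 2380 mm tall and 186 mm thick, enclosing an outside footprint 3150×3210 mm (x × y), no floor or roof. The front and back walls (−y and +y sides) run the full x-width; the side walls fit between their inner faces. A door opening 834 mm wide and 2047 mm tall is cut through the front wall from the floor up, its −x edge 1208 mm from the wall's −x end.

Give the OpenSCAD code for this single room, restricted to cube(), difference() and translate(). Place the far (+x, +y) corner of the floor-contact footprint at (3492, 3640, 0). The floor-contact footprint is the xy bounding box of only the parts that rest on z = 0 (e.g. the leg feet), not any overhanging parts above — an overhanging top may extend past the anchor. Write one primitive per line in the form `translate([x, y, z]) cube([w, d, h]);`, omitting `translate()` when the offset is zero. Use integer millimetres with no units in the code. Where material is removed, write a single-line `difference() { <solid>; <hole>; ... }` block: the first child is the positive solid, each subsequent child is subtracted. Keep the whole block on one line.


difference() { translate([342, 430, 0]) cube([3150, 186, 2380]); translate([1550, 430, 0]) cube([834, 186, 2047]); }
translate([342, 3454, 0]) cube([3150, 186, 2380]);
translate([342, 616, 0]) cube([186, 2838, 2380]);
translate([3306, 616, 0]) cube([186, 2838, 2380]);


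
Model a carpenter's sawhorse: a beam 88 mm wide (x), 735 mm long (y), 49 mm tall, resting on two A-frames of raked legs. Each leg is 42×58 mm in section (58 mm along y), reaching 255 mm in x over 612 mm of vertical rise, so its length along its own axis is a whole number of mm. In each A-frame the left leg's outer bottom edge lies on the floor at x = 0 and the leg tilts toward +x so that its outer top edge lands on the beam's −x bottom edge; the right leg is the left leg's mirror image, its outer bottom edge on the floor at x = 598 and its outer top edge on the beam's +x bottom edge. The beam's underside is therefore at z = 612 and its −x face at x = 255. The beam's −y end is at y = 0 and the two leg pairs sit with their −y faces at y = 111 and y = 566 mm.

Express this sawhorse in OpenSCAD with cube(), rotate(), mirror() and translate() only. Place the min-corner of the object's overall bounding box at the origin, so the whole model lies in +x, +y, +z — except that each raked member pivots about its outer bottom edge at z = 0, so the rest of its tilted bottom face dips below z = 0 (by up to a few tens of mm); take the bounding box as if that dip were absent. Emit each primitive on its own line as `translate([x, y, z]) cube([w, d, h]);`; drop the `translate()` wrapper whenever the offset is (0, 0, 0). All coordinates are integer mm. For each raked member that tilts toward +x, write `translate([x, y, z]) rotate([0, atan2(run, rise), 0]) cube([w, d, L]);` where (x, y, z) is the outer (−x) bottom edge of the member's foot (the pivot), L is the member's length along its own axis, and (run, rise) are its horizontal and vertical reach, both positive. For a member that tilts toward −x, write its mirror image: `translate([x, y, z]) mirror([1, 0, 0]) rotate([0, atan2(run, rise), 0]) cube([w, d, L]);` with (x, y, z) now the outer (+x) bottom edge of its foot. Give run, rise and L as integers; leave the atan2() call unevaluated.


translate([255, 0, 612]) cube([88, 735, 49]);
translate([0, 111, 0]) rotate([0, atan2(255, 612), 0]) cube([42, 58, 663]);
translate([598, 111, 0]) mirror([1, 0, 0]) rotate([0, atan2(255, 612), 0]) cube([42, 58, 663]);
translate([0, 566, 0]) rotate([0, atan2(255, 612), 0]) cube([42, 58, 663]);
translate([598, 566, 0]) mirror([1, 0, 0]) rotate([0, atan2(255, 612), 0]) cube([42, 58, 663]);


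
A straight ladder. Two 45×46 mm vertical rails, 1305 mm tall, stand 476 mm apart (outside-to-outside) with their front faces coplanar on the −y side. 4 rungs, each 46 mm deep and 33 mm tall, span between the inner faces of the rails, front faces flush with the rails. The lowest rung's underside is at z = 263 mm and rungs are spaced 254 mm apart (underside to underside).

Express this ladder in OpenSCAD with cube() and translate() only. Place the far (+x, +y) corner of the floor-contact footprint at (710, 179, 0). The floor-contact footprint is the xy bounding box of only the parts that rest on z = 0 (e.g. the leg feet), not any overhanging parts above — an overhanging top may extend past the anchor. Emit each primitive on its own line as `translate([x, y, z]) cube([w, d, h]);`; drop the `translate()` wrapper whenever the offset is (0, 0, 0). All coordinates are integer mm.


// rung span = 476 - 2*45 = 386
// rung[k] z = 263 + k*254
translate([234, 133, 0]) cube([45, 46, 1305]);
translate([665, 133, 0]) cube([45, 46, 1305]);
translate([279, 133, 263]) cube([386, 46, 33]);
translate([279, 133, 517]) cube([386, 46, 33]);
translate([279, 133, 771]) cube([386, 46, 33]);
translate([279, 133, 1025]) cube([386, 46, 33]);


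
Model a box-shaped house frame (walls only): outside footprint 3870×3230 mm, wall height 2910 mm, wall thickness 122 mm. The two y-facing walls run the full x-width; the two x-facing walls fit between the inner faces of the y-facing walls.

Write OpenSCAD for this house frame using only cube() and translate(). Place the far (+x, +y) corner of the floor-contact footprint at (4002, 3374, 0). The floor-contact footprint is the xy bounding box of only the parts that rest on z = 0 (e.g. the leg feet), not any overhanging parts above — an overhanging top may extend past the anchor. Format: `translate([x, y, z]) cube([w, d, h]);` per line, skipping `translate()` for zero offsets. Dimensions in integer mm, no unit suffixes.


translate([132, 144, 0]) cube([3870, 122, 2910]);
translate([132, 3252, 0]) cube([3870, 122, 2910]);
translate([132, 266, 0]) cube([122, 2986, 2910]);
translate([3880, 266, 0]) cube([122, 2986, 2910]);


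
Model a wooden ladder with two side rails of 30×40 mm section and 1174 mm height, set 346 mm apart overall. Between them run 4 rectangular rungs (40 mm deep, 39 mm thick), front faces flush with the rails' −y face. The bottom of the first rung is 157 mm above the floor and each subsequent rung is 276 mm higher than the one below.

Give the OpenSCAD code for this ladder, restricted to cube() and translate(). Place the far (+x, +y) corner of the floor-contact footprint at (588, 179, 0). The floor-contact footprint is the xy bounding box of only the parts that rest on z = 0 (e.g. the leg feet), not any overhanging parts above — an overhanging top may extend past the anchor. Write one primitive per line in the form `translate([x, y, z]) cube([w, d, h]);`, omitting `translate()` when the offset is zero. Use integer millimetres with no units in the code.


translate([242, 139, 0]) cube([30, 40, 1174]);
translate([558, 139, 0]) cube([30, 40, 1174]);
translate([272, 139, 157]) cube([286, 40, 39]);
translate([272, 139, 433]) cube([286, 40, 39]);
translate([272, 139, 709]) cube([286, 40, 39]);
translate([272, 139, 985]) cube([286, 40, 39]);


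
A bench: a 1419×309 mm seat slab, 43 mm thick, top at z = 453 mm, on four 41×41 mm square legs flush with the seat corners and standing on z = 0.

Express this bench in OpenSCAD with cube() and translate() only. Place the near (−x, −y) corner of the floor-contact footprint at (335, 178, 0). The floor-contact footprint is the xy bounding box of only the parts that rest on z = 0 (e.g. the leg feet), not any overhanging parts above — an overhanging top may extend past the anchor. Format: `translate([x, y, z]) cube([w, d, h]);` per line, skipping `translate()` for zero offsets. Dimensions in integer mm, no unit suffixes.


// leg_h = 453 − 43 = 410
translate([335, 178, 410]) cube([1419, 309, 43]);
translate([335, 178, 0]) cube([41, 41, 410]);
translate([335, 446, 0]) cube([41, 41, 410]);
translate([1713, 178, 0]) cube([41, 41, 410]);
translate([1713, 446, 0]) cube([41, 41, 410]);


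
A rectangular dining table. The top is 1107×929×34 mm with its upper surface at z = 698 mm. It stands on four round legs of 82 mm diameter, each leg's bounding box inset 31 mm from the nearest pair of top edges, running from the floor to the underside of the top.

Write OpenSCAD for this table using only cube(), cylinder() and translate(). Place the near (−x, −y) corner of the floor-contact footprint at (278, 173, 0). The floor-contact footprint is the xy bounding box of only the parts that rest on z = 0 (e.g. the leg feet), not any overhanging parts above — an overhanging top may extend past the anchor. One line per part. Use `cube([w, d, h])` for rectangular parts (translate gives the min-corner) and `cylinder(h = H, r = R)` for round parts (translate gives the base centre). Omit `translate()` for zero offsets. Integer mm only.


translate([247, 142, 664]) cube([1107, 929, 34]);
translate([319, 214, 0]) cylinder(h = 664, r = 41);
translate([1282, 214, 0]) cylinder(h = 664, r = 41);
translate([319, 999, 0]) cylinder(h = 664, r = 41);
translate([1282, 999, 0]) cylinder(h = 664, r = 41);


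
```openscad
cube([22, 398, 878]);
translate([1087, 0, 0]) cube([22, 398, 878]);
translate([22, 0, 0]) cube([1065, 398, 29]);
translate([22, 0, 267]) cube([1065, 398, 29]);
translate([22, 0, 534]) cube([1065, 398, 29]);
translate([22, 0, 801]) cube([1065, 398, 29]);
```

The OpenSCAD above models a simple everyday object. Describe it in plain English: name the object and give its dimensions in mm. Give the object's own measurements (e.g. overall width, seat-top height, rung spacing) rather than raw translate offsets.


An open bookshelf. Two side panels, each 22 mm thick, 398 mm deep and 878 mm tall, stand 1109 mm apart (outside-to-outside). Between them sit 4 shelves, each 29 mm thick and 398 mm deep, spanning the full gap between the sides. The bottom shelf rests on the floor (its underside at z = 0) and the clear gap between one shelf's top and the next shelf's underside is 238 mm.


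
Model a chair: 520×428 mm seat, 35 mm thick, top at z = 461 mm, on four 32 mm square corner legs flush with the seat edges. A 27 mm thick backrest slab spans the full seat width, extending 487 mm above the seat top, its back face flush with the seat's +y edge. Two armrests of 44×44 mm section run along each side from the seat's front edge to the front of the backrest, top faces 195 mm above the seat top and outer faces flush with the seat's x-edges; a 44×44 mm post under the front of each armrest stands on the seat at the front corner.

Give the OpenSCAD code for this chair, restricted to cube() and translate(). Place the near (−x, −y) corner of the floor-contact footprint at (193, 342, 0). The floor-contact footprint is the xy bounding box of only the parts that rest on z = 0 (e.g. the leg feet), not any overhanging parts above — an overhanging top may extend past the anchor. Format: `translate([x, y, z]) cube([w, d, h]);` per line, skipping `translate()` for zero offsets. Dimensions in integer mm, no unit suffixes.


translate([193, 342, 426]) cube([520, 428, 35]);
translate([193, 342, 0]) cube([32, 32, 426]);
translate([681, 342, 0]) cube([32, 32, 426]);
translate([193, 738, 0]) cube([32, 32, 426]);
translate([681, 738, 0]) cube([32, 32, 426]);
translate([193, 743, 461]) cube([520, 27, 487]);
translate([193, 342, 612]) cube([44, 401, 44]);
translate([669, 342, 612]) cube([44, 401, 44]);
translate([193, 342, 461]) cube([44, 44, 151]);
translate([669, 342, 461]) cube([44, 44, 151]);


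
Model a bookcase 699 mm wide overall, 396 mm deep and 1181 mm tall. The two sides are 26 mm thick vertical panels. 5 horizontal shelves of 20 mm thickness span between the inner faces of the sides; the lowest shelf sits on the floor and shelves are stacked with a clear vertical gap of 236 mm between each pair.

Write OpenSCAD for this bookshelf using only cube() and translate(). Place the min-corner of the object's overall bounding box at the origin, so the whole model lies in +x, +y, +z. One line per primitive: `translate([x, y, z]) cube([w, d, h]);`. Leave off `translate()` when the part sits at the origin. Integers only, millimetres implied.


cube([26, 396, 1181]);
translate([673, 0, 0]) cube([26, 396, 1181]);
translate([26, 0, 0]) cube([647, 396, 20]);
translate([26, 0, 256]) cube([647, 396, 20]);
translate([26, 0, 512]) cube([647, 396, 20]);
translate([26, 0, 768]) cube([647, 396, 20]);
translate([26, 0, 1024]) cube([647, 396, 20]);


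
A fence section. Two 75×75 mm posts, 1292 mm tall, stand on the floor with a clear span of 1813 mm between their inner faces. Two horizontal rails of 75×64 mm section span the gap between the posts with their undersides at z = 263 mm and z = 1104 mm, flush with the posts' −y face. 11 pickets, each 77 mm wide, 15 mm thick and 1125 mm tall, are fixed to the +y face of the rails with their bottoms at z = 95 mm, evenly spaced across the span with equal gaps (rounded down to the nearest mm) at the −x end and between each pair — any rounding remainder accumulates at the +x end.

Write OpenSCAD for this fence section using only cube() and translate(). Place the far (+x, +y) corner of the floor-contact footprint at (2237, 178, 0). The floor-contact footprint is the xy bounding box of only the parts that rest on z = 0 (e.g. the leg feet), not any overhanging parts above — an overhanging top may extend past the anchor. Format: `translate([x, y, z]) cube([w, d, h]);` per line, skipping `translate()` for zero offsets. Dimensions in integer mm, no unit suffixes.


translate([274, 103, 0]) cube([75, 75, 1292]);
translate([2162, 103, 0]) cube([75, 75, 1292]);
translate([349, 103, 263]) cube([1813, 75, 64]);
translate([349, 103, 1104]) cube([1813, 75, 64]);
translate([429, 178, 95]) cube([77, 15, 1125]);
translate([586, 178, 95]) cube([77, 15, 1125]);
translate([743, 178, 95]) cube([77, 15, 1125]);
translate([900, 178, 95]) cube([77, 15, 1125]);
translate([1057, 178, 95]) cube([77, 15, 1125]);
translate([1214, 178, 95]) cube([77, 15, 1125]);
translate([1371, 178, 95]) cube([77, 15, 1125]);
translate([1528, 178, 95]) cube([77, 15, 1125]);
translate([1685, 178, 95]) cube([77, 15, 1125]);
translate([1842, 178, 95]) cube([77, 15, 1125]);
translate([1999, 178, 95]) cube([77, 15, 1125]);


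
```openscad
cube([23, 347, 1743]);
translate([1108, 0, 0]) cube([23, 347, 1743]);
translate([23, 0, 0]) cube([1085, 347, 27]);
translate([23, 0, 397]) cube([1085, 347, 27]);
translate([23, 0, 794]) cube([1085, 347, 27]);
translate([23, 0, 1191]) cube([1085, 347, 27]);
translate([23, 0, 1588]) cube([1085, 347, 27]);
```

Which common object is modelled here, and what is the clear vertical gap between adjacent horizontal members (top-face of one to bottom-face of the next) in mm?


A bookshelf. The clear shelf gap is 370 mm.

Two tall side panels with 5 horizontal boards between them — a bookshelf. The first two shelf undersides are at z = 0 and z = 397; with shelf thickness 27, the clear gap is 397 − 0 − 27 = 370 mm.


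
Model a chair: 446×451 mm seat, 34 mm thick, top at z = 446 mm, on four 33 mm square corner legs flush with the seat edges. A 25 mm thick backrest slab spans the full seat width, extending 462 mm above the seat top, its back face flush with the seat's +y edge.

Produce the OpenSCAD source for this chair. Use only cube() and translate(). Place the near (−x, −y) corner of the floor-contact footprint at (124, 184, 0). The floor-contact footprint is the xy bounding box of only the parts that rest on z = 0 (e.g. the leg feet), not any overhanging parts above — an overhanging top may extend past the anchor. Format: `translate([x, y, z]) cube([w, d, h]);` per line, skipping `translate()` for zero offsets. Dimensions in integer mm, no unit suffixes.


translate([124, 184, 412]) cube([446, 451, 34]);
translate([124, 184, 0]) cube([33, 33, 412]);
translate([537, 184, 0]) cube([33, 33, 412]);
translate([124, 602, 0]) cube([33, 33, 412]);
translate([537, 602, 0]) cube([33, 33, 412]);
translate([124, 610, 446]) cube([446, 25, 462]);


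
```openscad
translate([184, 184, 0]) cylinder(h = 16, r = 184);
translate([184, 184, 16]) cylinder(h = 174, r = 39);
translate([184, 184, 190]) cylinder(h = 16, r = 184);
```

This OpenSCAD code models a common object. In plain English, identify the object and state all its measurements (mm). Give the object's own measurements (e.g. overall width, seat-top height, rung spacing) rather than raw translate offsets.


A spool: two coaxial disc flanges of radius 184 mm and thickness 16 mm, joined by a core cylinder of radius 39 mm and height 174 mm. The lower flange rests on z = 0 and the three cylinders share a vertical axis.


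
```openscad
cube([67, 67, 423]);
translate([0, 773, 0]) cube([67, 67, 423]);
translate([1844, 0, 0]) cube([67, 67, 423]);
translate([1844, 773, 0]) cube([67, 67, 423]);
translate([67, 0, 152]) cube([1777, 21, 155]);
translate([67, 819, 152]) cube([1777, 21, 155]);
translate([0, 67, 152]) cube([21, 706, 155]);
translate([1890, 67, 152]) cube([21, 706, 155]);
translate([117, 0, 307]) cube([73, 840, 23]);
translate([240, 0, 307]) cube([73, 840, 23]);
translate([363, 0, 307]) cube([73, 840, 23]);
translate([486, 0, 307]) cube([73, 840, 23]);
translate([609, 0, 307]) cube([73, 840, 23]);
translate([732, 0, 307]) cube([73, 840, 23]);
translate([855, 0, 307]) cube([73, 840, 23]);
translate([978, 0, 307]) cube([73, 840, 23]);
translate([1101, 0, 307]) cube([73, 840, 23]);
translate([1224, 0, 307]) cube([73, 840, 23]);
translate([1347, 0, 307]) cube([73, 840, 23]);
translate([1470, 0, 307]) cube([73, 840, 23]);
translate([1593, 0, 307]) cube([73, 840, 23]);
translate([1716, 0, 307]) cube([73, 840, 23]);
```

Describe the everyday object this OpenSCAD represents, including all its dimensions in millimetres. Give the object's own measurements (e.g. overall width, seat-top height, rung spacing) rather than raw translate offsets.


A bed frame 1911 mm long (x) by 840 mm wide (y). Four 67×67 mm corner posts, 423 mm tall, at the corners of the footprint. Four rails of 21 mm thickness and 155 mm height run between adjacent posts with their undersides at z = 152 mm, their outer faces flush with the outside of the frame (the two x-running rails run between the posts' inner faces; the two y-running rails run between the posts' inner faces). 14 slats, each 73 mm wide (x) and 23 mm thick, lie across the top of the two x-running rails, running the full 840 mm width of the frame in y; along x they sit between the end posts with a 50 mm gap after the −x posts and between neighbouring slats, leaving 55 mm before the +x posts.


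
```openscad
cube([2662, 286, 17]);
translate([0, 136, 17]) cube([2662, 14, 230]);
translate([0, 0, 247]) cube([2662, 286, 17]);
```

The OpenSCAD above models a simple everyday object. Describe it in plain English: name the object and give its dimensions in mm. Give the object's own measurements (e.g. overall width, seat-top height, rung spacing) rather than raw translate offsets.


An I-beam lying along x, 2662 mm long. Overall section height 264 mm. Two flanges 286 mm wide (y) and 17 mm thick, one on the floor and one at the top; a web 14 mm thick runs between them, centred on the flange width.


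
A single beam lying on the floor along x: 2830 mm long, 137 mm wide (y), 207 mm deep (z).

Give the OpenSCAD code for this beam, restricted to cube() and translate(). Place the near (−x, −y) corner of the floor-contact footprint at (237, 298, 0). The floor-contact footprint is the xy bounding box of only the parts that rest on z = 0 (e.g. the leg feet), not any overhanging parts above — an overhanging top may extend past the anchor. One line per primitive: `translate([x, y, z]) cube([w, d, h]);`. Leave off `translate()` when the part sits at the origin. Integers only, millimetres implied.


translate([237, 298, 0]) cube([2830, 137, 207]);


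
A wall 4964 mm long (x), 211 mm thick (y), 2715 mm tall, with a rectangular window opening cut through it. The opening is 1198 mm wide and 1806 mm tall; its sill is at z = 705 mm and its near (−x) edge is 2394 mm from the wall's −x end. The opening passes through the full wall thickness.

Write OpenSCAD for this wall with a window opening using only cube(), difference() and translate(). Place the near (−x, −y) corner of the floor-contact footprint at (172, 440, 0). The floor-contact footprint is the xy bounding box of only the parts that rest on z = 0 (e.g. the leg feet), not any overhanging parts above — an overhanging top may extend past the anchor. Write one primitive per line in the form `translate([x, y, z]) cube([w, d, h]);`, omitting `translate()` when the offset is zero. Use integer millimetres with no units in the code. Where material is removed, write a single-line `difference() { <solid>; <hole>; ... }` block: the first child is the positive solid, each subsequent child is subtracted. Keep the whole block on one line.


difference() { translate([172, 440, 0]) cube([4964, 211, 2715]); translate([2566, 440, 705]) cube([1198, 211, 1806]); }


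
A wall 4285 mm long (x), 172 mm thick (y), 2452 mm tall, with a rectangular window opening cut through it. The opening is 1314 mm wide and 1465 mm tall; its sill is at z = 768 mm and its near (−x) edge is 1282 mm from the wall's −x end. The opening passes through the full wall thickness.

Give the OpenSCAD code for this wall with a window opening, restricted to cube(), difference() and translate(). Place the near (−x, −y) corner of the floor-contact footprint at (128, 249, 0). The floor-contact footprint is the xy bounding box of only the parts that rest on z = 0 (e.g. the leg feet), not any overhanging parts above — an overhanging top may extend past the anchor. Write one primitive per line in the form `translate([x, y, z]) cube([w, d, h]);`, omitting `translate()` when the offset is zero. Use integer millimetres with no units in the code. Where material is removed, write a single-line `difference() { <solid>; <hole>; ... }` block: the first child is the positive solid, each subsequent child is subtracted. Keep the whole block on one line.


difference() { translate([128, 249, 0]) cube([4285, 172, 2452]); translate([1410, 249, 768]) cube([1314, 172, 1465]); }


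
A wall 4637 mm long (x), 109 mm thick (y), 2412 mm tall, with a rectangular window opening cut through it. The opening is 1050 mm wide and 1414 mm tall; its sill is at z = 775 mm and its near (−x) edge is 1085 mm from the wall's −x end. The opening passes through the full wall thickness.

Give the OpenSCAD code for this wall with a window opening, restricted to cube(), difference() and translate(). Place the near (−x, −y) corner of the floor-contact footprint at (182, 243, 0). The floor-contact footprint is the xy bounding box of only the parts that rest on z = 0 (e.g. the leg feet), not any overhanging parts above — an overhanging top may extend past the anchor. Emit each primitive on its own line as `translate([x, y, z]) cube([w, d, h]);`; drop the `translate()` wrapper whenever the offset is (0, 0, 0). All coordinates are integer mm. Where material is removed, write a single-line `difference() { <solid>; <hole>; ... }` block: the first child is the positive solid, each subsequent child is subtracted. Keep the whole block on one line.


difference() { translate([182, 243, 0]) cube([4637, 109, 2412]); translate([1267, 243, 775]) cube([1050, 109, 1414]); }


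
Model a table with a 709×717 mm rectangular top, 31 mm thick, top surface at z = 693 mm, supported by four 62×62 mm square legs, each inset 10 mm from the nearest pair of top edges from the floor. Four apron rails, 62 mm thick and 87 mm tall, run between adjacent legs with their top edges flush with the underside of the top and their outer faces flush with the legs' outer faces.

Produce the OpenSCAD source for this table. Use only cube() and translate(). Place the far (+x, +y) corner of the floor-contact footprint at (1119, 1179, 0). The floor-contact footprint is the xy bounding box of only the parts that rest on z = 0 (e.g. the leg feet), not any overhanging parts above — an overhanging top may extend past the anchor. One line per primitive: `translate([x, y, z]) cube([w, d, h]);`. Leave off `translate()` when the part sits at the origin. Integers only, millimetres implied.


translate([420, 472, 662]) cube([709, 717, 31]);
translate([430, 482, 0]) cube([62, 62, 662]);
translate([1057, 482, 0]) cube([62, 62, 662]);
translate([430, 1117, 0]) cube([62, 62, 662]);
translate([1057, 1117, 0]) cube([62, 62, 662]);
translate([492, 482, 575]) cube([565, 62, 87]);
translate([492, 1117, 575]) cube([565, 62, 87]);
translate([430, 544, 575]) cube([62, 573, 87]);
translate([1057, 544, 575]) cube([62, 573, 87]);


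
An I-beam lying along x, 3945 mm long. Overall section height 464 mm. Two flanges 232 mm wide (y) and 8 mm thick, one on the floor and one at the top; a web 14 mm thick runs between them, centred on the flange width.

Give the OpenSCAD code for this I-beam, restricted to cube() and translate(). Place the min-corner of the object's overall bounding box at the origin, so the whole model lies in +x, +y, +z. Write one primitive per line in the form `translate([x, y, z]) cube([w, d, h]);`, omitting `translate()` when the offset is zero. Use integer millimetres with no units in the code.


cube([3945, 232, 8]);
translate([0, 109, 8]) cube([3945, 14, 448]);
translate([0, 0, 456]) cube([3945, 232, 8]);


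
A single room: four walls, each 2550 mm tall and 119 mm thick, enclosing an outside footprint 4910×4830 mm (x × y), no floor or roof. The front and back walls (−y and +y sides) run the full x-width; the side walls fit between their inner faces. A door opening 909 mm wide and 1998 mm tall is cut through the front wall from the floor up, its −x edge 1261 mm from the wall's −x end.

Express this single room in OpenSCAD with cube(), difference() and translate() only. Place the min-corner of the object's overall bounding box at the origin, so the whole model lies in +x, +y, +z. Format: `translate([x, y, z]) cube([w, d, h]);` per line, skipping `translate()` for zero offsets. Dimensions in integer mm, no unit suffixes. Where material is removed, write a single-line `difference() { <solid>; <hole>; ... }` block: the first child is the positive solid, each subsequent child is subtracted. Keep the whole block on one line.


difference() { cube([4910, 119, 2550]); translate([1261, 0, 0]) cube([909, 119, 1998]); }
translate([0, 4711, 0]) cube([4910, 119, 2550]);
translate([0, 119, 0]) cube([119, 4592, 2550]);
translate([4791, 119, 0]) cube([119, 4592, 2550]);


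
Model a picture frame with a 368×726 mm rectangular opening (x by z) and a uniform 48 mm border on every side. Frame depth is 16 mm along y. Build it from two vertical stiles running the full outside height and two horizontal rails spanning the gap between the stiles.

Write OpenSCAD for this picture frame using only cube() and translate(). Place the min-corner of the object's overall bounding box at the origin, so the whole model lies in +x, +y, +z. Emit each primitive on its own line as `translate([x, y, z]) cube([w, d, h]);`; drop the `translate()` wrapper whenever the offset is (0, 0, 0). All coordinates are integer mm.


cube([48, 16, 822]);
translate([416, 0, 0]) cube([48, 16, 822]);
translate([48, 0, 0]) cube([368, 16, 48]);
translate([48, 0, 774]) cube([368, 16, 48]);


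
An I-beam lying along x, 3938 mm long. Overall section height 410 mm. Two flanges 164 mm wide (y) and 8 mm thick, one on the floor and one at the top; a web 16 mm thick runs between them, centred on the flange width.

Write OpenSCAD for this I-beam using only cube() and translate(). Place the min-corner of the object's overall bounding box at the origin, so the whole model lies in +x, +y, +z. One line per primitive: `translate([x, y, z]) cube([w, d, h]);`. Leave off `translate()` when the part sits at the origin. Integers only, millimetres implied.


cube([3938, 164, 8]);
translate([0, 74, 8]) cube([3938, 16, 394]);
translate([0, 0, 402]) cube([3938, 164, 8]);


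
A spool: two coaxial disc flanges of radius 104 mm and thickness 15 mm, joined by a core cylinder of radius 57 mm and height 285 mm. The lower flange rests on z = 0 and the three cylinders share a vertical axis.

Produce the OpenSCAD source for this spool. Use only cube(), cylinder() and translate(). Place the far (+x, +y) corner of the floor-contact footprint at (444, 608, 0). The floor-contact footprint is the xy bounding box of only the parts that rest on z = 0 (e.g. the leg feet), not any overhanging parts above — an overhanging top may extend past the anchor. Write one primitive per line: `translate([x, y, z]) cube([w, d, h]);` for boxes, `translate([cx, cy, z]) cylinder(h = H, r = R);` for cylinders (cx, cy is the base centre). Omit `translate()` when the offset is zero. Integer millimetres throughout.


translate([340, 504, 0]) cylinder(h = 15, r = 104);
translate([340, 504, 15]) cylinder(h = 285, r = 57);
translate([340, 504, 300]) cylinder(h = 15, r = 104);


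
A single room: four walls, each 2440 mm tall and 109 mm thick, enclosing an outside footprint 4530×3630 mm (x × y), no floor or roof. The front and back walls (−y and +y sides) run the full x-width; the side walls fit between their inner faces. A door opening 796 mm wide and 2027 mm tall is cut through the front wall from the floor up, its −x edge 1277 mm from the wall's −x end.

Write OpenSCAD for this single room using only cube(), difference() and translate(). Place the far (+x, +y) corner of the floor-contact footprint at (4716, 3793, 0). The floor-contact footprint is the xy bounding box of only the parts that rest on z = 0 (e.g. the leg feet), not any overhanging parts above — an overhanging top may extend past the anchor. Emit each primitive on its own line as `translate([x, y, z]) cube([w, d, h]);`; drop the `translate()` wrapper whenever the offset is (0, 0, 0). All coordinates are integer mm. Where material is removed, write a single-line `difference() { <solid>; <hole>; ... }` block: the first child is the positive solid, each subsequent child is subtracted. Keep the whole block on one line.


difference() { translate([186, 163, 0]) cube([4530, 109, 2440]); translate([1463, 163, 0]) cube([796, 109, 2027]); }
translate([186, 3684, 0]) cube([4530, 109, 2440]);
translate([186, 272, 0]) cube([109, 3412, 2440]);
translate([4607, 272, 0]) cube([109, 3412, 2440]);


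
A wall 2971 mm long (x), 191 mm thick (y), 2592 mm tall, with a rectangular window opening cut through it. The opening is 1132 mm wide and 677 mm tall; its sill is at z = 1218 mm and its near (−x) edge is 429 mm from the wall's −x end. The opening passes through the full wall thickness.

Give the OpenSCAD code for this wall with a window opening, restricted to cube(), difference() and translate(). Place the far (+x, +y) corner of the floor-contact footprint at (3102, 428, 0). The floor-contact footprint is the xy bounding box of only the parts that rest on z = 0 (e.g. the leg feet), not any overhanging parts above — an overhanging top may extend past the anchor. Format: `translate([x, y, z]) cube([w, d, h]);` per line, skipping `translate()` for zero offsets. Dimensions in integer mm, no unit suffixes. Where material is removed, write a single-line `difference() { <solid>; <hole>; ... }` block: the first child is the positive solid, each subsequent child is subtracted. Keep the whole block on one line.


difference() { translate([131, 237, 0]) cube([2971, 191, 2592]); translate([560, 237, 1218]) cube([1132, 191, 677]); }


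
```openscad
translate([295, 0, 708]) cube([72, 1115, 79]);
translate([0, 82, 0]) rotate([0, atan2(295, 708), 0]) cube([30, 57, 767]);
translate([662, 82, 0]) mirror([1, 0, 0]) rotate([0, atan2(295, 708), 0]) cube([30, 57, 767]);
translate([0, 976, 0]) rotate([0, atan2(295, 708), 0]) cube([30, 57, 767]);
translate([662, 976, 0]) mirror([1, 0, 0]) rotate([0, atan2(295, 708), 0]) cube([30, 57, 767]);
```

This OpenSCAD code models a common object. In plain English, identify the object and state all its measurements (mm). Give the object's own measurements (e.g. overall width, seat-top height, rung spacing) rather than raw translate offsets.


A sawhorse. A 72×1115×79 mm beam (x, y, z) sits on two A-frame leg pairs. Each pair is two raked legs of 30×57 mm section (57 mm along y) splaying symmetrically in x. Each leg rises 708 mm vertically over 295 mm of horizontal reach and is 767 mm long along its own axis. Every leg's outer bottom edge rests on the floor and its outer top edge meets a bottom edge of the beam — the left legs (tilting toward +x) meet the beam's −x bottom edge, the right legs (their mirror images, tilting toward −x) meet its +x bottom edge — so the leg tops tuck under the beam, the beam's underside is 708 mm above the floor, and the feet are 662 mm apart outside-to-outside with the beam centred between them. The two leg pairs are set in 82 mm from either end of the beam.
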